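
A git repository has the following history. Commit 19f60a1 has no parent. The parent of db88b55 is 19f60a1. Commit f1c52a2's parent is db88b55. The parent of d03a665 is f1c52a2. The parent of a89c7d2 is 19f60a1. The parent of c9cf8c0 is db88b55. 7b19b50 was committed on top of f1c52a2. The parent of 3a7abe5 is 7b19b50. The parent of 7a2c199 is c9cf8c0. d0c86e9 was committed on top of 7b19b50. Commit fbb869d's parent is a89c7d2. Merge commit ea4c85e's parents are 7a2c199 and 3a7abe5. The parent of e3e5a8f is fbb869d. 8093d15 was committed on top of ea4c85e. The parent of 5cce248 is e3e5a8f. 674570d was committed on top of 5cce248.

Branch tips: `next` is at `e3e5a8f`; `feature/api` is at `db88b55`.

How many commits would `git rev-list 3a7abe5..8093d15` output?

Reachable from 8093d15: {19f60a1, 3a7abe5, 7a2c199, 7b19b50, 8093d15, c9cf8c0, db88b55, ea4c85e, f1c52a2}.
Reachable from 3a7abe5: {19f60a1, 3a7abe5, 7b19b50, db88b55, f1c52a2}.
In 8093d15's history but not 3a7abe5's: {7a2c199, 8093d15, c9cf8c0, ea4c85e} — 4 commits.

4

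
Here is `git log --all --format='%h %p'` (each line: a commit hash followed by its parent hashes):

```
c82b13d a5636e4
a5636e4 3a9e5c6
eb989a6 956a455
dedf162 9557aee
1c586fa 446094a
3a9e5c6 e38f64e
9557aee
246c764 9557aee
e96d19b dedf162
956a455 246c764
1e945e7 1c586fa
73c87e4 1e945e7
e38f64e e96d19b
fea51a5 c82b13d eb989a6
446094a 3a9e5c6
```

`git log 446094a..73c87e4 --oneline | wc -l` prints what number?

Reachable from 73c87e4: {1c586fa, 1e945e7, 3a9e5c6, 446094a, 73c87e4, 9557aee, dedf162, e38f64e, e96d19b}.
Reachable from 446094a: {3a9e5c6, 446094a, 9557aee, dedf162, e38f64e, e96d19b}.
In 73c87e4's history but not 446094a's: {1c586fa, 1e945e7, 73c87e4} — 3 commits.

3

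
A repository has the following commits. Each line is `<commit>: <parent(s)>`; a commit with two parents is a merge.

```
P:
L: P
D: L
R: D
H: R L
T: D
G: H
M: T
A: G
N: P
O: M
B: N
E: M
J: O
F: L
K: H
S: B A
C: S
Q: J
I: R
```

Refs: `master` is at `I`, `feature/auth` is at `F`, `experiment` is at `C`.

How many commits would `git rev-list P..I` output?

Reachable from I: {D, I, L, P, R}.
Reachable from P: {P}.
In I's history but not P's: {D, I, L, R} — 4 commits.

4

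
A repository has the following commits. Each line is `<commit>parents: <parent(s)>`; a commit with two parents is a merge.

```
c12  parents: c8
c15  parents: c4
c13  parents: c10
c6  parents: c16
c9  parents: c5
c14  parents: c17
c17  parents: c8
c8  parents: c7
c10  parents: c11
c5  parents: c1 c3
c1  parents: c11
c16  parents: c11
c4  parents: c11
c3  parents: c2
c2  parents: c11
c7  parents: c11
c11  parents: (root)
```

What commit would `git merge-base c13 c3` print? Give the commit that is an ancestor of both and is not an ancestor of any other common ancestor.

c11

Ancestors of c13: {c10, c11, c13}.
Ancestors of c3: {c11, c2, c3}.
Common ancestors: {c11}.
The only common ancestor is c11, so it is the merge base.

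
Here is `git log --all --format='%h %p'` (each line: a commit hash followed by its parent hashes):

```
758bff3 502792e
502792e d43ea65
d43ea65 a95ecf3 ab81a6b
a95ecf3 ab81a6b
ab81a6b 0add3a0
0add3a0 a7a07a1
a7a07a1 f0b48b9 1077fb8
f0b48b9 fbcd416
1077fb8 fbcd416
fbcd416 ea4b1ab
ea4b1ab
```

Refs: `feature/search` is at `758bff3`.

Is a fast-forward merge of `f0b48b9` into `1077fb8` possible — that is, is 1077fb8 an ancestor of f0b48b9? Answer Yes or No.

A fast-forward from 1077fb8 to f0b48b9 is possible iff 1077fb8 is an ancestor of f0b48b9.
Ancestors of f0b48b9: {ea4b1ab, f0b48b9, fbcd416}.
1077fb8 is not among them, so fast-forward is not possible.

No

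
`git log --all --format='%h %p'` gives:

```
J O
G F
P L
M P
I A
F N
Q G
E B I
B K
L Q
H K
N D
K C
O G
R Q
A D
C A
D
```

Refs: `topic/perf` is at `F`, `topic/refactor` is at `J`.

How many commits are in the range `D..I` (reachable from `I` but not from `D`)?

Reachable from I: {A, D, I}.
Reachable from D: {D}.
In I's history but not D's: {A, I} — 2 commits.

2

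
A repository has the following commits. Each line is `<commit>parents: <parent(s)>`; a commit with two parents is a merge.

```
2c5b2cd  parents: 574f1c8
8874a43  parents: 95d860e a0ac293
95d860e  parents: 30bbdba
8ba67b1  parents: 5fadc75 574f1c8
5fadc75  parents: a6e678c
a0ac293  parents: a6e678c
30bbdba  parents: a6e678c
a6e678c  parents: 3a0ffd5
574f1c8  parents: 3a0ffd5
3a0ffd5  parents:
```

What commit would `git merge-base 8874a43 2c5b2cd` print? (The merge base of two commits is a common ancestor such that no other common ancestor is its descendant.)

3a0ffd5

Ancestors of 8874a43: {30bbdba, 3a0ffd5, 8874a43, 95d860e, a0ac293, a6e678c}.
Ancestors of 2c5b2cd: {2c5b2cd, 3a0ffd5, 574f1c8}.
Common ancestors: {3a0ffd5}.
The only common ancestor is 3a0ffd5, so it is the merge base.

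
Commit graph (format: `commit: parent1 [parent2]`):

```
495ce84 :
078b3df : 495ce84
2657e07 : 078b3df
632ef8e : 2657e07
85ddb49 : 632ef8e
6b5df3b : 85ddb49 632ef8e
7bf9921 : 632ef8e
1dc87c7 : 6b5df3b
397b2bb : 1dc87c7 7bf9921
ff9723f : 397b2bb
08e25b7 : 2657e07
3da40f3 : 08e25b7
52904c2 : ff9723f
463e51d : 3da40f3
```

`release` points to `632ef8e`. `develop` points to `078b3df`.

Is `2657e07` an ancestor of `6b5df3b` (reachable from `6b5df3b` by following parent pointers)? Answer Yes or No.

Yes

Ancestors of 6b5df3b (commits reachable by following parents): {078b3df, 2657e07, 495ce84, 632ef8e, 6b5df3b, 85ddb49}.
2657e07 is in that set, so it is an ancestor of 6b5df3b.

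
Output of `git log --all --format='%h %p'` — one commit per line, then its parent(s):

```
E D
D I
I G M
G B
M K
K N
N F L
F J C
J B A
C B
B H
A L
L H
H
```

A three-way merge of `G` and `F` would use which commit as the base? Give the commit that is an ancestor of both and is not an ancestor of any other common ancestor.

B

Ancestors of G: {B, G, H}.
Ancestors of F: {A, B, C, F, H, J, L}.
Common ancestors: {B, H}.
Among these, B is not an ancestor of any other common ancestor — it is the merge base.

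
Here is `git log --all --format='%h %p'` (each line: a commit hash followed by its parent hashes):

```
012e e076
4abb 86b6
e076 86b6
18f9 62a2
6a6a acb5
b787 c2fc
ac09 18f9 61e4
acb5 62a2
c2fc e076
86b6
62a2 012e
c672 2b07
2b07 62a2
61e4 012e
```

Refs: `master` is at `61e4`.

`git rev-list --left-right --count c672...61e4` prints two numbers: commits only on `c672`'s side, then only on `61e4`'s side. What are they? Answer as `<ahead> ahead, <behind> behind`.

3 ahead, 1 behind

Reachable from c672: {012e, 2b07, 62a2, 86b6, c672, e076}.
Reachable from 61e4: {012e, 61e4, 86b6, e076}.
Only in c672's history (ahead): {2b07, 62a2, c672} — 3.
Only in 61e4's history (behind): {61e4} — 1.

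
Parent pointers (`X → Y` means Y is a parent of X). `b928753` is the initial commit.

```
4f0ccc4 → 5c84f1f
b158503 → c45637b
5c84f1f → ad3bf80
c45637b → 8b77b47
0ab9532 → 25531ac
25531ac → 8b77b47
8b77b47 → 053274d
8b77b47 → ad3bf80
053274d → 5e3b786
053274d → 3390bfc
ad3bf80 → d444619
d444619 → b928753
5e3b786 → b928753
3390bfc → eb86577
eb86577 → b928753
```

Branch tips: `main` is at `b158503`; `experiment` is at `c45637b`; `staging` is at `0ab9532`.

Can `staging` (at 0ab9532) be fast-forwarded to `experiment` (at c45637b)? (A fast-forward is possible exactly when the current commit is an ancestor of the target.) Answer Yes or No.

No

A fast-forward from 0ab9532 to c45637b is possible iff 0ab9532 is an ancestor of c45637b.
Ancestors of c45637b: {053274d, 3390bfc, 5e3b786, 8b77b47, ad3bf80, b928753, c45637b, d444619, eb86577}.
0ab9532 is not among them, so fast-forward is not possible.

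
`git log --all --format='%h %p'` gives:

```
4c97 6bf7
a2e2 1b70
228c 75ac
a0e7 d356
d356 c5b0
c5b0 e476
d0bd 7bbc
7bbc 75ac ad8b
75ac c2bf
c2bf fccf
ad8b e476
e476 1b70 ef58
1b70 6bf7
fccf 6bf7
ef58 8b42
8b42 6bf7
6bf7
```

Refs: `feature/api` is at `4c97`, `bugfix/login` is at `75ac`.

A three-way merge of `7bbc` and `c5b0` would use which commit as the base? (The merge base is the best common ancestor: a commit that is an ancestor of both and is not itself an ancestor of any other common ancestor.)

Ancestors of 7bbc: {1b70, 6bf7, 75ac, 7bbc, 8b42, ad8b, c2bf, e476, ef58, fccf}.
Ancestors of c5b0: {1b70, 6bf7, 8b42, c5b0, e476, ef58}.
Common ancestors: {1b70, 6bf7, 8b42, e476, ef58}.
Among these, e476 is not an ancestor of any other common ancestor — it is the merge base.

e476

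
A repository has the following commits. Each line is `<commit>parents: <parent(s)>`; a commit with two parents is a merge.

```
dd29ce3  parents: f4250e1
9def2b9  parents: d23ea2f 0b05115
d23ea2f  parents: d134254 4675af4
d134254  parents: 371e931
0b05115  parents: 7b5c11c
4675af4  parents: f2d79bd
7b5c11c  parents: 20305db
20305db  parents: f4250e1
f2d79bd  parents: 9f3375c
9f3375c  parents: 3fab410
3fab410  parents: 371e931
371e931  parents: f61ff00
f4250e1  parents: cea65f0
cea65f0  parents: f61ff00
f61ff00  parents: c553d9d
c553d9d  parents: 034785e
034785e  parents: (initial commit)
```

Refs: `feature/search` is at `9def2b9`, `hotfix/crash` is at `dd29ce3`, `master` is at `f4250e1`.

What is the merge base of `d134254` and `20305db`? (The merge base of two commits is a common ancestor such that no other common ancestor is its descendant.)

f61ff00

Ancestors of d134254: {034785e, 371e931, c553d9d, d134254, f61ff00}.
Ancestors of 20305db: {034785e, 20305db, c553d9d, cea65f0, f4250e1, f61ff00}.
Common ancestors: {034785e, c553d9d, f61ff00}.
Among these, f61ff00 is not an ancestor of any other common ancestor — it is the merge base.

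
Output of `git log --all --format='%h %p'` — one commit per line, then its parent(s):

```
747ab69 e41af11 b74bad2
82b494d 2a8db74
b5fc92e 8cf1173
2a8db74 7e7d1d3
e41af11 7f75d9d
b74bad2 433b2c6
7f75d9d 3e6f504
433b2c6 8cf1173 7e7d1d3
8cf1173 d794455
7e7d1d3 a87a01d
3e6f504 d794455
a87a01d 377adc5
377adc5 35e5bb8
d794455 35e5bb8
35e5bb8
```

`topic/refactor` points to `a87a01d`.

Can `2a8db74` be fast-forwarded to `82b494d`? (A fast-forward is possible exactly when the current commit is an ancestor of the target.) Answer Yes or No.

Yes

A fast-forward from 2a8db74 to 82b494d is possible iff 2a8db74 is an ancestor of 82b494d.
Ancestors of 82b494d: {2a8db74, 35e5bb8, 377adc5, 7e7d1d3, 82b494d, a87a01d}.
2a8db74 is among them, so fast-forward is possible.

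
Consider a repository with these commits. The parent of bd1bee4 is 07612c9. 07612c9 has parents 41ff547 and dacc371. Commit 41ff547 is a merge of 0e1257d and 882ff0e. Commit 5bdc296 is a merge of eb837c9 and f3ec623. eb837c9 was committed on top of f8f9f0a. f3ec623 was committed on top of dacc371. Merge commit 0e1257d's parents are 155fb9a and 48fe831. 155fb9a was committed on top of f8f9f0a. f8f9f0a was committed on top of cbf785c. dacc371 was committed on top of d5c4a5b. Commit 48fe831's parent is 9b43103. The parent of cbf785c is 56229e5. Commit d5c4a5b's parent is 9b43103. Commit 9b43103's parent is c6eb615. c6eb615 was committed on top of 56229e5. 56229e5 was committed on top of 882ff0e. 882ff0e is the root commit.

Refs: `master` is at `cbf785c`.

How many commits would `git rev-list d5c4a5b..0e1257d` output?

5

Reachable from 0e1257d: {0e1257d, 155fb9a, 48fe831, 56229e5, 882ff0e, 9b43103, c6eb615, cbf785c, f8f9f0a}.
Reachable from d5c4a5b: {56229e5, 882ff0e, 9b43103, c6eb615, d5c4a5b}.
In 0e1257d's history but not d5c4a5b's: {0e1257d, 155fb9a, 48fe831, cbf785c, f8f9f0a} — 5 commits.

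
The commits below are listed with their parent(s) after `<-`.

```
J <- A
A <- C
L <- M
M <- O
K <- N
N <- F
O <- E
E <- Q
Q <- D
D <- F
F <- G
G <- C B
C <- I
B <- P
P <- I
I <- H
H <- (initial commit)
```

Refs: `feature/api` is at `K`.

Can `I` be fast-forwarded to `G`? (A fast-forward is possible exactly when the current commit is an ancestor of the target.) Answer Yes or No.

A fast-forward from I to G is possible iff I is an ancestor of G.
Ancestors of G: {B, C, G, H, I, P}.
I is among them, so fast-forward is possible.

Yes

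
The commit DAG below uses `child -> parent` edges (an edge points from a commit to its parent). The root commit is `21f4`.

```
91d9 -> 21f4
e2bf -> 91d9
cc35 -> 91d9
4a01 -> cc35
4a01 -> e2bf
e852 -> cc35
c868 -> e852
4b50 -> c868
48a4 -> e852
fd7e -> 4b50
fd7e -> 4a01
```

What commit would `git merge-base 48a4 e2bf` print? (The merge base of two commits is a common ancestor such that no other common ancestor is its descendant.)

Ancestors of 48a4: {21f4, 48a4, 91d9, cc35, e852}.
Ancestors of e2bf: {21f4, 91d9, e2bf}.
Common ancestors: {21f4, 91d9}.
Among these, 91d9 is not an ancestor of any other common ancestor — it is the merge base.

91d9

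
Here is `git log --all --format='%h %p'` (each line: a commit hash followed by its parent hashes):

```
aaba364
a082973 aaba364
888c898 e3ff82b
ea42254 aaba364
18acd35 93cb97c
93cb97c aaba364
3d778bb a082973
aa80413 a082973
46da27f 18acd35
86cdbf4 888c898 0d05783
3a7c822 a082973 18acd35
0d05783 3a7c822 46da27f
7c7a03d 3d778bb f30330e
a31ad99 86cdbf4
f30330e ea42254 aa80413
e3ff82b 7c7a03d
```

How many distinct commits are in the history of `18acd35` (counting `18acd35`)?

3

Walking parent pointers from 18acd35: reachable set = {18acd35, 93cb97c, aaba364}.
That is 3 commits.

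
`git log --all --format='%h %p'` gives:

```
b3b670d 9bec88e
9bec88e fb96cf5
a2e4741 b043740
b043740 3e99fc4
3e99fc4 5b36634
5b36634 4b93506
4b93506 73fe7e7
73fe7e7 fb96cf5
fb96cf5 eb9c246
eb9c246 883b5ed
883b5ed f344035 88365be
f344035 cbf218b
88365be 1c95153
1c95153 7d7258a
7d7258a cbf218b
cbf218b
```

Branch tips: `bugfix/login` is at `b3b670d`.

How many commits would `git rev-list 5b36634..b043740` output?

2

Reachable from b043740: {1c95153, 3e99fc4, 4b93506, 5b36634, 73fe7e7, 7d7258a, 88365be, 883b5ed, b043740, cbf218b, eb9c246, f344035, fb96cf5}.
Reachable from 5b36634: {1c95153, 4b93506, 5b36634, 73fe7e7, 7d7258a, 88365be, 883b5ed, cbf218b, eb9c246, f344035, fb96cf5}.
In b043740's history but not 5b36634's: {3e99fc4, b043740} — 2 commits.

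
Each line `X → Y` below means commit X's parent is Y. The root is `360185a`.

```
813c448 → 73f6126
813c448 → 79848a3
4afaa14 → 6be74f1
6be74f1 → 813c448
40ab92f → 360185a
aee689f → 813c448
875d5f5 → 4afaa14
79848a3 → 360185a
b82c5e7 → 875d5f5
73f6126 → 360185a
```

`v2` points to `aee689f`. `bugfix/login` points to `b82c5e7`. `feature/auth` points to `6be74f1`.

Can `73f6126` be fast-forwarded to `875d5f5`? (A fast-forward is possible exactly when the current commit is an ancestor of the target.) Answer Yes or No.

A fast-forward from 73f6126 to 875d5f5 is possible iff 73f6126 is an ancestor of 875d5f5.
Ancestors of 875d5f5: {360185a, 4afaa14, 6be74f1, 73f6126, 79848a3, 813c448, 875d5f5}.
73f6126 is among them, so fast-forward is possible.

Yes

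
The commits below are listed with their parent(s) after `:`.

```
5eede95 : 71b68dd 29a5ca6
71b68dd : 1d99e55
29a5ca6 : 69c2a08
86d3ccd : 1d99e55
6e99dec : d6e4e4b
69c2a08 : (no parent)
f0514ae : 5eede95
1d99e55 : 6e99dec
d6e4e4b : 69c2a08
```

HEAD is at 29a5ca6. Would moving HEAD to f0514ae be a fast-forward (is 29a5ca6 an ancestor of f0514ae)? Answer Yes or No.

Yes

A fast-forward from 29a5ca6 to f0514ae is possible iff 29a5ca6 is an ancestor of f0514ae.
Ancestors of f0514ae: {1d99e55, 29a5ca6, 5eede95, 69c2a08, 6e99dec, 71b68dd, d6e4e4b, f0514ae}.
29a5ca6 is among them, so fast-forward is possible.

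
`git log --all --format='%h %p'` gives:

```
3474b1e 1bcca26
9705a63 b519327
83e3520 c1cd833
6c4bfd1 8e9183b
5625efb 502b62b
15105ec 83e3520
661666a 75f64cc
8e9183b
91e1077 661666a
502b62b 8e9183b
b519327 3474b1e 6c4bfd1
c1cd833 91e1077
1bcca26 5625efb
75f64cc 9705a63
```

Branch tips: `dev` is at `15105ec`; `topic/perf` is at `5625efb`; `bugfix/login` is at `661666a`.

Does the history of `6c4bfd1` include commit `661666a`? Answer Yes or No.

Ancestors of 6c4bfd1: {6c4bfd1, 8e9183b}.
661666a is not in that set, so it is not an ancestor of 6c4bfd1.

No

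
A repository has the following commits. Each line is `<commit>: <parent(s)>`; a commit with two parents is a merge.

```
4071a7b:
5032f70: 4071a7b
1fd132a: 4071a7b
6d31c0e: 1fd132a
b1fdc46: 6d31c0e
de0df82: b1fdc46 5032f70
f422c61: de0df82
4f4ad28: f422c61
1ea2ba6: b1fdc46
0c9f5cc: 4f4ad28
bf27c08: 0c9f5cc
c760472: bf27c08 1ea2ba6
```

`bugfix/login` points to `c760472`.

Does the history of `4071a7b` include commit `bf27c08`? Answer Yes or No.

Ancestors of 4071a7b: {4071a7b}.
bf27c08 is not in that set, so it is not an ancestor of 4071a7b.

No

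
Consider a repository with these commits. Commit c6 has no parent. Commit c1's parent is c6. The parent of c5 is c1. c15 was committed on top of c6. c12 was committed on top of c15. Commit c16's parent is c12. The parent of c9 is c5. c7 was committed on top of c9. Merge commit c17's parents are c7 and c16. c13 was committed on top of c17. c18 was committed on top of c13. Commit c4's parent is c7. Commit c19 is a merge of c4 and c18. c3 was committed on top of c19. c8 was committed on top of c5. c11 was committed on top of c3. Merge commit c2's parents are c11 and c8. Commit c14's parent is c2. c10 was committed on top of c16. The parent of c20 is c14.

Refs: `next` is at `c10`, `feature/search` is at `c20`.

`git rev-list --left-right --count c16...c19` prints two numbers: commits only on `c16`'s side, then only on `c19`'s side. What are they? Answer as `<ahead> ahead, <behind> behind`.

Reachable from c16: {c12, c15, c16, c6}.
Reachable from c19: {c1, c12, c13, c15, c16, c17, c18, c19, c4, c5, c6, c7, c9}.
Only in c16's history (ahead): {} — 0.
Only in c19's history (behind): {c1, c13, c17, c18, c19, c4, c5, c7, c9} — 9.

0 ahead, 9 behind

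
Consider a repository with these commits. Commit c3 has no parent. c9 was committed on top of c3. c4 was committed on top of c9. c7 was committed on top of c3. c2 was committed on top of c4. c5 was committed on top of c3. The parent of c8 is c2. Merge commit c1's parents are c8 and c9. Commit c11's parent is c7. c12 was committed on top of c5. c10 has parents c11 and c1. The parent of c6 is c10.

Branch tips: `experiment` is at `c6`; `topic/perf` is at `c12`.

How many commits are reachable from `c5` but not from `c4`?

Reachable from c5: {c3, c5}.
Reachable from c4: {c3, c4, c9}.
In c5's history but not c4's: {c5} — 1 commit.

1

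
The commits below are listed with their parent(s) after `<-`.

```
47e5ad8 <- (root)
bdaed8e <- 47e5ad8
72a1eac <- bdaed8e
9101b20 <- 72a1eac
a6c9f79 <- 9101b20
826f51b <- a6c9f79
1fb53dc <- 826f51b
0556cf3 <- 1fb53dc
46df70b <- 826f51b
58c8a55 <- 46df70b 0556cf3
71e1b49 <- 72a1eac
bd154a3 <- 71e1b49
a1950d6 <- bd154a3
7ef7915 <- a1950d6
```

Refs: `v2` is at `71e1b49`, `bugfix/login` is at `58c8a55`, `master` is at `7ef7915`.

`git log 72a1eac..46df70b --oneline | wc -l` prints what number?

4

Reachable from 46df70b: {46df70b, 47e5ad8, 72a1eac, 826f51b, 9101b20, a6c9f79, bdaed8e}.
Reachable from 72a1eac: {47e5ad8, 72a1eac, bdaed8e}.
In 46df70b's history but not 72a1eac's: {46df70b, 826f51b, 9101b20, a6c9f79} — 4 commits.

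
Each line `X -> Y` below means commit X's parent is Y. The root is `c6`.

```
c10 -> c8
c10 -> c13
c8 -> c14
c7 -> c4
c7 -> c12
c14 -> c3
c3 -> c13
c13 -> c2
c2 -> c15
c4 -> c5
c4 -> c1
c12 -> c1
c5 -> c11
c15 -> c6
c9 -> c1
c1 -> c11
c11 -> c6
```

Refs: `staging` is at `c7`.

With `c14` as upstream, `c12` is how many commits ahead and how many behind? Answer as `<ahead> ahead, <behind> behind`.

3 ahead, 5 behind

Reachable from c12: {c1, c11, c12, c6}.
Reachable from c14: {c13, c14, c15, c2, c3, c6}.
Only in c12's history (ahead): {c1, c11, c12} — 3.
Only in c14's history (behind): {c13, c14, c15, c2, c3} — 5.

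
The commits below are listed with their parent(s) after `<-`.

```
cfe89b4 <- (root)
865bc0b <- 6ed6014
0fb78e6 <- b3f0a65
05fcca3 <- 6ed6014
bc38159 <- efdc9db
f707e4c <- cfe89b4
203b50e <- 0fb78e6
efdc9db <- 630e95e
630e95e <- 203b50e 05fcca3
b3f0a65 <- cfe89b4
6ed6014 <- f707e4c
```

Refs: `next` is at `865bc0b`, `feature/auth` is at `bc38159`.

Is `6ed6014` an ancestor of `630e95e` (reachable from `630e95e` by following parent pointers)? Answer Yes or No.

Yes

Ancestors of 630e95e (commits reachable by following parents): {05fcca3, 0fb78e6, 203b50e, 630e95e, 6ed6014, b3f0a65, cfe89b4, f707e4c}.
6ed6014 is in that set, so it is an ancestor of 630e95e.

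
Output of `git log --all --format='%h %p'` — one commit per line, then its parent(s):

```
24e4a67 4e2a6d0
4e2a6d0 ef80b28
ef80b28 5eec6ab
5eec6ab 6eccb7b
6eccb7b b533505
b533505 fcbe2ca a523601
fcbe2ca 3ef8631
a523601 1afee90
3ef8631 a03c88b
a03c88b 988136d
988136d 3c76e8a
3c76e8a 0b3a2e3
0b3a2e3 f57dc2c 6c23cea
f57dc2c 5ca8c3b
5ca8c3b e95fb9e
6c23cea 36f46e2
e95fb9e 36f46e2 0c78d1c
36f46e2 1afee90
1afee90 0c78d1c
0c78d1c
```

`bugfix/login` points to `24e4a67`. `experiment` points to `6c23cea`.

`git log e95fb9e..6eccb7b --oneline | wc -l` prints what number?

12

Reachable from 6eccb7b: {0b3a2e3, 0c78d1c, 1afee90, 36f46e2, 3c76e8a, 3ef8631, 5ca8c3b, 6c23cea, 6eccb7b, 988136d, a03c88b, a523601, b533505, e95fb9e, f57dc2c, fcbe2ca}.
Reachable from e95fb9e: {0c78d1c, 1afee90, 36f46e2, e95fb9e}.
In 6eccb7b's history but not e95fb9e's: {0b3a2e3, 3c76e8a, 3ef8631, 5ca8c3b, 6c23cea, 6eccb7b, 988136d, a03c88b, a523601, b533505, f57dc2c, fcbe2ca} — 12 commits.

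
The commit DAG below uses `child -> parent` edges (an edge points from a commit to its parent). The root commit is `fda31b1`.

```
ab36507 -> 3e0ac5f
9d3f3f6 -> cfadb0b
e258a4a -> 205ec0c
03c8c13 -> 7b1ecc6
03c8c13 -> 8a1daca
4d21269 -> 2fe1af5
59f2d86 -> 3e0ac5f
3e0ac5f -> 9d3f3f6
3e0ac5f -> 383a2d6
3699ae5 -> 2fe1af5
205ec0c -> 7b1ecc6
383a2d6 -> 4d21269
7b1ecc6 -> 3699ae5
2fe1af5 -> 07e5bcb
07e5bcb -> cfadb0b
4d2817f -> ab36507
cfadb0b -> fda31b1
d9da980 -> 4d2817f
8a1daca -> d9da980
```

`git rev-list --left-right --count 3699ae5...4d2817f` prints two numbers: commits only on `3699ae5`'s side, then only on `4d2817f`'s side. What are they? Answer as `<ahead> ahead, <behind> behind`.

Reachable from 3699ae5: {07e5bcb, 2fe1af5, 3699ae5, cfadb0b, fda31b1}.
Reachable from 4d2817f: {07e5bcb, 2fe1af5, 383a2d6, 3e0ac5f, 4d21269, 4d2817f, 9d3f3f6, ab36507, cfadb0b, fda31b1}.
Only in 3699ae5's history (ahead): {3699ae5} — 1.
Only in 4d2817f's history (behind): {383a2d6, 3e0ac5f, 4d21269, 4d2817f, 9d3f3f6, ab36507} — 6.

1 ahead, 6 behind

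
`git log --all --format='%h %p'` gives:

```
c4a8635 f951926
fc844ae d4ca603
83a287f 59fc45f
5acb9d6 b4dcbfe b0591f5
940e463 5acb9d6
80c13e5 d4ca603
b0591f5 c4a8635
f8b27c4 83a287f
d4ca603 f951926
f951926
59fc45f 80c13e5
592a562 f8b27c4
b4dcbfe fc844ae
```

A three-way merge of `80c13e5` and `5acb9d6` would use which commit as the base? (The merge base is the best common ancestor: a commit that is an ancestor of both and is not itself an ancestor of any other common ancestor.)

Ancestors of 80c13e5: {80c13e5, d4ca603, f951926}.
Ancestors of 5acb9d6: {5acb9d6, b0591f5, b4dcbfe, c4a8635, d4ca603, f951926, fc844ae}.
Common ancestors: {d4ca603, f951926}.
Among these, d4ca603 is not an ancestor of any other common ancestor — it is the merge base.

d4ca603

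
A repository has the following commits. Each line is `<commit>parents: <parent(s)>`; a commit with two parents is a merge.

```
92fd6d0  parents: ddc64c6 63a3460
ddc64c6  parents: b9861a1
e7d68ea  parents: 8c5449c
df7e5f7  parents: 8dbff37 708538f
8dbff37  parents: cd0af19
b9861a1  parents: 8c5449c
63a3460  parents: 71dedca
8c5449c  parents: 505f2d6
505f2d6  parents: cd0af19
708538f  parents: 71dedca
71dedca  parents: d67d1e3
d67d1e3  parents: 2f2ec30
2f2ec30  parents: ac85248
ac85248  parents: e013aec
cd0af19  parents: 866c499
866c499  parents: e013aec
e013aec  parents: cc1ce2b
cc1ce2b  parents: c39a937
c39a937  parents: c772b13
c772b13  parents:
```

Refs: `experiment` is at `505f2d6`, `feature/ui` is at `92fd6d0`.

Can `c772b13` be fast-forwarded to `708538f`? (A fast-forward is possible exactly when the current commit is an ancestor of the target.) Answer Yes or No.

A fast-forward from c772b13 to 708538f is possible iff c772b13 is an ancestor of 708538f.
Ancestors of 708538f: {2f2ec30, 708538f, 71dedca, ac85248, c39a937, c772b13, cc1ce2b, d67d1e3, e013aec}.
c772b13 is among them, so fast-forward is possible.

Yes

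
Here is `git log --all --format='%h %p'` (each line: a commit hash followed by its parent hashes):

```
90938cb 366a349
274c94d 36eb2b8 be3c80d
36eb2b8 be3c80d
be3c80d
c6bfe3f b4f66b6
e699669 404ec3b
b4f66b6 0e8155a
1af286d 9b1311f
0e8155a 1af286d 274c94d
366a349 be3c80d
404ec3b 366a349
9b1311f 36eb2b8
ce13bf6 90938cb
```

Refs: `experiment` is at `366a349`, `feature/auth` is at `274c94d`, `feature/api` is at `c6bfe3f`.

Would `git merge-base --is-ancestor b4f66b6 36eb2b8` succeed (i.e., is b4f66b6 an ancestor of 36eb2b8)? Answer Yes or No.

No

Ancestors of 36eb2b8: {36eb2b8, be3c80d}.
b4f66b6 is not in that set, so it is not an ancestor of 36eb2b8.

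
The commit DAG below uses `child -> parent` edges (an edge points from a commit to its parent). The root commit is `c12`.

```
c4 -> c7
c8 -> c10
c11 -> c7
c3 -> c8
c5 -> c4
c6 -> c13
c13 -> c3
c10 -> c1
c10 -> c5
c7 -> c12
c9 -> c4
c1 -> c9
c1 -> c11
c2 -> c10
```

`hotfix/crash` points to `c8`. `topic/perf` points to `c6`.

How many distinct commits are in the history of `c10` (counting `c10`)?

Walking parent pointers from c10: reachable set = {c1, c10, c11, c12, c4, c5, c7, c9}.
That is 8 commits.

8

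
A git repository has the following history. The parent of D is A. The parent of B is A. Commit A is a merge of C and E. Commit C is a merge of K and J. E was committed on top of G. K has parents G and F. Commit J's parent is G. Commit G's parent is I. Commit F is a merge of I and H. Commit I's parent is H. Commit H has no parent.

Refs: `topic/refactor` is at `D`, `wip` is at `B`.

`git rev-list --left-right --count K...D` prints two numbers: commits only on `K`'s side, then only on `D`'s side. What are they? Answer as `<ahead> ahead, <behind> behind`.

0 ahead, 5 behind

Reachable from K: {F, G, H, I, K}.
Reachable from D: {A, C, D, E, F, G, H, I, J, K}.
Only in K's history (ahead): {} — 0.
Only in D's history (behind): {A, C, D, E, J} — 5.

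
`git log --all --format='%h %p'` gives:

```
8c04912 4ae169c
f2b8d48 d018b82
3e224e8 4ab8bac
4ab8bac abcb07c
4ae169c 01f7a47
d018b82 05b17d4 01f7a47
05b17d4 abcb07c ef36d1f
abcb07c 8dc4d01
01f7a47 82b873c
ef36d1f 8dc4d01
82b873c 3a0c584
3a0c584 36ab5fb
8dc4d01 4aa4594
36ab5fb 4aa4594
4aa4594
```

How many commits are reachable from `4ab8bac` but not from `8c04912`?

Reachable from 4ab8bac: {4aa4594, 4ab8bac, 8dc4d01, abcb07c}.
Reachable from 8c04912: {01f7a47, 36ab5fb, 3a0c584, 4aa4594, 4ae169c, 82b873c, 8c04912}.
In 4ab8bac's history but not 8c04912's: {4ab8bac, 8dc4d01, abcb07c} — 3 commits.

3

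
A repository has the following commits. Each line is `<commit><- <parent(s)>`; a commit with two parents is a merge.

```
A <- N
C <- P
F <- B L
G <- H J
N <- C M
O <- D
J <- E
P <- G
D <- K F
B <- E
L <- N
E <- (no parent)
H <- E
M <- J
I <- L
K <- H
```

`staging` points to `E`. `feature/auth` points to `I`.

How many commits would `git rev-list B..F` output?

Reachable from F: {B, C, E, F, G, H, J, L, M, N, P}.
Reachable from B: {B, E}.
In F's history but not B's: {C, F, G, H, J, L, M, N, P} — 9 commits.

9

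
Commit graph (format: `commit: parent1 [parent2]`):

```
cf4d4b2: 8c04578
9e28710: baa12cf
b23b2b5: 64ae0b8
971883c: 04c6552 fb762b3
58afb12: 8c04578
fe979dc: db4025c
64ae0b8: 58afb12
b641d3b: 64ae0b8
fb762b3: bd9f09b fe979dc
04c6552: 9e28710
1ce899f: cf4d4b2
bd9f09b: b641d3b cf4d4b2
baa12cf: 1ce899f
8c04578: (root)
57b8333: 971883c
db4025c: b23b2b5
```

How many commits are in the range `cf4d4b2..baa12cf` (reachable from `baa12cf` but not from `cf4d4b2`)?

2

Reachable from baa12cf: {1ce899f, 8c04578, baa12cf, cf4d4b2}.
Reachable from cf4d4b2: {8c04578, cf4d4b2}.
In baa12cf's history but not cf4d4b2's: {1ce899f, baa12cf} — 2 commits.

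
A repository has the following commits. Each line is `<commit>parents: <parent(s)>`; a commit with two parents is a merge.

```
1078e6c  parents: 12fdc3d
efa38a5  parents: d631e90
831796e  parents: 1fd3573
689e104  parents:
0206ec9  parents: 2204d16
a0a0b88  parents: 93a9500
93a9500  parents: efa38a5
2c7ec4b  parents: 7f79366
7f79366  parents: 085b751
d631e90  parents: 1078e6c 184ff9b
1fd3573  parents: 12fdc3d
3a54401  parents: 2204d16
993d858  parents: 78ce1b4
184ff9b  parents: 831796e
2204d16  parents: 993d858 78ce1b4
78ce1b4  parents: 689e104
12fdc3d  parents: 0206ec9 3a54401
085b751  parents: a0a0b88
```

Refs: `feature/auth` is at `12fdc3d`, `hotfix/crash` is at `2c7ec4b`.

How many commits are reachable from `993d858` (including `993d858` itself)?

3

Walking parent pointers from 993d858: reachable set = {689e104, 78ce1b4, 993d858}.
That is 3 commits.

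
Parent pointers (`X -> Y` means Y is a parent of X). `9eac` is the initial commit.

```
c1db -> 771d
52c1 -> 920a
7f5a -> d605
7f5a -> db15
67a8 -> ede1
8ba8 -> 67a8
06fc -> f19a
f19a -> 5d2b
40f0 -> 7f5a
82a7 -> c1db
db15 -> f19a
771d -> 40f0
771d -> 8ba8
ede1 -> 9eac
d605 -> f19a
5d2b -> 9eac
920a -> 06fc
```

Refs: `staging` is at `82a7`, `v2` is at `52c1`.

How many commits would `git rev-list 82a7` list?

13

Walking parent pointers from 82a7: reachable set = {40f0, 5d2b, 67a8, 771d, 7f5a, 82a7, 8ba8, 9eac, c1db, d605, db15, ede1, f19a}.
That is 13 commits.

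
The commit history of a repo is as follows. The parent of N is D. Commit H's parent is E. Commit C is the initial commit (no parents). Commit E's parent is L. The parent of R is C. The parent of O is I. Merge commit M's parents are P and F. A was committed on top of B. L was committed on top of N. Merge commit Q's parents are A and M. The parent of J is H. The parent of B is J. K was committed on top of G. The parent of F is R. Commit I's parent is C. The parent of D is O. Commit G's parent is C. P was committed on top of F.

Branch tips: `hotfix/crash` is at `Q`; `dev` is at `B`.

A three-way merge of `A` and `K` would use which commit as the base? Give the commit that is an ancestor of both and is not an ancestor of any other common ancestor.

C

Ancestors of A: {A, B, C, D, E, H, I, J, L, N, O}.
Ancestors of K: {C, G, K}.
Common ancestors: {C}.
The only common ancestor is C, so it is the merge base.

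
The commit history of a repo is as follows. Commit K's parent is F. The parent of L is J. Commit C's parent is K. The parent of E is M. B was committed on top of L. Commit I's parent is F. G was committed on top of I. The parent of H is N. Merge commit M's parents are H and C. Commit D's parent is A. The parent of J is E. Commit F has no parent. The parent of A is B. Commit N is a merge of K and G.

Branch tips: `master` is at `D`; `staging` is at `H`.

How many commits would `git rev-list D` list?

Walking parent pointers from D: reachable set = {A, B, C, D, E, F, G, H, I, J, K, L, M, N}.
That is 14 commits.

14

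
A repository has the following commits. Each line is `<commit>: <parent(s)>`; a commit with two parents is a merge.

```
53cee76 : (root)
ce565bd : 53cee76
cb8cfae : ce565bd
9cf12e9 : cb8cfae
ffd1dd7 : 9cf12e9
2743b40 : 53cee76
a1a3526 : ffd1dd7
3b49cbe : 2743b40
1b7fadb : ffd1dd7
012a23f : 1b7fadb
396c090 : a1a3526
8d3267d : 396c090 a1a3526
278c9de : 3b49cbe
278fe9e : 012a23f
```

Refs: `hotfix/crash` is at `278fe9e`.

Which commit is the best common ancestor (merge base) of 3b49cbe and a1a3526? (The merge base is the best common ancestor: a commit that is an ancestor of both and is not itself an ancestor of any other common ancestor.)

Ancestors of 3b49cbe: {2743b40, 3b49cbe, 53cee76}.
Ancestors of a1a3526: {53cee76, 9cf12e9, a1a3526, cb8cfae, ce565bd, ffd1dd7}.
Common ancestors: {53cee76}.
The only common ancestor is 53cee76, so it is the merge base.

53cee76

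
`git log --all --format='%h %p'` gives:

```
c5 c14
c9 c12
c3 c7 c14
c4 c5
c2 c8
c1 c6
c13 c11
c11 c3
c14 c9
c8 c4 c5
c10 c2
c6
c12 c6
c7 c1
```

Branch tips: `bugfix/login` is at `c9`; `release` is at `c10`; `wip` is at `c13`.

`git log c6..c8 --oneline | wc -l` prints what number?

Reachable from c8: {c12, c14, c4, c5, c6, c8, c9}.
Reachable from c6: {c6}.
In c8's history but not c6's: {c12, c14, c4, c5, c8, c9} — 6 commits.

6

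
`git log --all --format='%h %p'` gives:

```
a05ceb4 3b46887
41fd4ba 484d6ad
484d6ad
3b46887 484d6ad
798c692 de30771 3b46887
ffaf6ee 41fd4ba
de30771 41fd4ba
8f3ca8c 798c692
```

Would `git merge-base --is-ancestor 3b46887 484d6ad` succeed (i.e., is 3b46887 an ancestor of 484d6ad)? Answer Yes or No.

Ancestors of 484d6ad: {484d6ad}.
3b46887 is not in that set, so it is not an ancestor of 484d6ad.

No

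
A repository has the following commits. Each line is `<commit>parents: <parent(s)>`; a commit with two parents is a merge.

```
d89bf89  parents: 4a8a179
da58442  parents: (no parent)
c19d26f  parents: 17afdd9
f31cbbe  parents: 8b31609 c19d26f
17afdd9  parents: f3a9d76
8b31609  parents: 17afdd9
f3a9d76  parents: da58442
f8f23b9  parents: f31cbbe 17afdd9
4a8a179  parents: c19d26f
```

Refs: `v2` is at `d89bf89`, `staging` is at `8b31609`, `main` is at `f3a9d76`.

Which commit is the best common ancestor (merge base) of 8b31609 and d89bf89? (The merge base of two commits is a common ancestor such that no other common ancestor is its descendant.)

Ancestors of 8b31609: {17afdd9, 8b31609, da58442, f3a9d76}.
Ancestors of d89bf89: {17afdd9, 4a8a179, c19d26f, d89bf89, da58442, f3a9d76}.
Common ancestors: {17afdd9, da58442, f3a9d76}.
Among these, 17afdd9 is not an ancestor of any other common ancestor — it is the merge base.

17afdd9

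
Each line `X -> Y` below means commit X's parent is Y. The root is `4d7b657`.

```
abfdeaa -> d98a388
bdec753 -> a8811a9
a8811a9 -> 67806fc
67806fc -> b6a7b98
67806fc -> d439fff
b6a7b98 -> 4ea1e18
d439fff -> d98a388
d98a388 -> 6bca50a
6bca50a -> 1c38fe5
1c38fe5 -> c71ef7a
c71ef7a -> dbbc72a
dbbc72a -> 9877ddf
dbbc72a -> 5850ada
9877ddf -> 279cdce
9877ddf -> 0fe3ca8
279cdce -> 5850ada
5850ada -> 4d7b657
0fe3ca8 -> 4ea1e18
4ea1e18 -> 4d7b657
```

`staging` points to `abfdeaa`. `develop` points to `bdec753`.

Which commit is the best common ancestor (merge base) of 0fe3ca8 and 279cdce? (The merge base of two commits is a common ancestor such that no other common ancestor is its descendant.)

4d7b657

Ancestors of 0fe3ca8: {0fe3ca8, 4d7b657, 4ea1e18}.
Ancestors of 279cdce: {279cdce, 4d7b657, 5850ada}.
Common ancestors: {4d7b657}.
The only common ancestor is 4d7b657, so it is the merge base.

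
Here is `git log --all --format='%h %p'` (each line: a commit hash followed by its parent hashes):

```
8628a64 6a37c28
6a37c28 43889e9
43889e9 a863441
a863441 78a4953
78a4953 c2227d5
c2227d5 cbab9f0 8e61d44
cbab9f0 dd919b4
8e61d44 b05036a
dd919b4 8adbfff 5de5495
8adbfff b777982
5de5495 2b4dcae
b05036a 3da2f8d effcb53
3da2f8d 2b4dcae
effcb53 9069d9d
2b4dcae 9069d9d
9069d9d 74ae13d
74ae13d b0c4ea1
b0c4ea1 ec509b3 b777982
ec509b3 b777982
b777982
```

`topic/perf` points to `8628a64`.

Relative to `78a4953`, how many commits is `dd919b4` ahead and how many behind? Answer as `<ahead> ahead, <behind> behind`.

Reachable from dd919b4: {2b4dcae, 5de5495, 74ae13d, 8adbfff, 9069d9d, b0c4ea1, b777982, dd919b4, ec509b3}.
Reachable from 78a4953: {2b4dcae, 3da2f8d, 5de5495, 74ae13d, 78a4953, 8adbfff, 8e61d44, 9069d9d, b05036a, b0c4ea1, b777982, c2227d5, cbab9f0, dd919b4, ec509b3, effcb53}.
Only in dd919b4's history (ahead): {} — 0.
Only in 78a4953's history (behind): {3da2f8d, 78a4953, 8e61d44, b05036a, c2227d5, cbab9f0, effcb53} — 7.

0 ahead, 7 behind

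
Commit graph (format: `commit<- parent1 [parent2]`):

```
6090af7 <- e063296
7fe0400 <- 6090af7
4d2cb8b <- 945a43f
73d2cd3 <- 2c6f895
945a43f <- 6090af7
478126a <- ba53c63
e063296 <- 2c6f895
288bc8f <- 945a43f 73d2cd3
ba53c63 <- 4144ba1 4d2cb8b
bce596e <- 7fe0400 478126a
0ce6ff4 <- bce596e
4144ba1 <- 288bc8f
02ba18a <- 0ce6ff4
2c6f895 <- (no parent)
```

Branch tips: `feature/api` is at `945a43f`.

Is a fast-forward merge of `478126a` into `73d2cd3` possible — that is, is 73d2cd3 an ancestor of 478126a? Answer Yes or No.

Yes

A fast-forward from 73d2cd3 to 478126a is possible iff 73d2cd3 is an ancestor of 478126a.
Ancestors of 478126a: {288bc8f, 2c6f895, 4144ba1, 478126a, 4d2cb8b, 6090af7, 73d2cd3, 945a43f, ba53c63, e063296}.
73d2cd3 is among them, so fast-forward is possible.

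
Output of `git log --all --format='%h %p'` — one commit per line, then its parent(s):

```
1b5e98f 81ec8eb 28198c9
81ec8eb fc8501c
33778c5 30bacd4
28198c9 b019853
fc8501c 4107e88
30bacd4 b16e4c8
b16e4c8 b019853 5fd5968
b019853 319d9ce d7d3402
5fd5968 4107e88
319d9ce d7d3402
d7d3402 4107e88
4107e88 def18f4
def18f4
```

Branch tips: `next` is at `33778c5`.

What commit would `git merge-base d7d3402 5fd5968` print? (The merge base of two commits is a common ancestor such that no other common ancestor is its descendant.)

4107e88

Ancestors of d7d3402: {4107e88, d7d3402, def18f4}.
Ancestors of 5fd5968: {4107e88, 5fd5968, def18f4}.
Common ancestors: {4107e88, def18f4}.
Among these, 4107e88 is not an ancestor of any other common ancestor — it is the merge base.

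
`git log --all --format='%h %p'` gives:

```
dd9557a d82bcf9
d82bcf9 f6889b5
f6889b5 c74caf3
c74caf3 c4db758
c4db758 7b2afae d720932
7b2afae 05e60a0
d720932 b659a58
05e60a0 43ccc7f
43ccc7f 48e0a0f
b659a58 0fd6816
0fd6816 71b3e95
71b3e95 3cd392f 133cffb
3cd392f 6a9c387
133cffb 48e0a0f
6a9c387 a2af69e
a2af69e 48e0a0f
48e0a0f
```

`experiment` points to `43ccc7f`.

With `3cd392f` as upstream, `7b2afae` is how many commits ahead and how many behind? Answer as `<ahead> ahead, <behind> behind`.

Reachable from 7b2afae: {05e60a0, 43ccc7f, 48e0a0f, 7b2afae}.
Reachable from 3cd392f: {3cd392f, 48e0a0f, 6a9c387, a2af69e}.
Only in 7b2afae's history (ahead): {05e60a0, 43ccc7f, 7b2afae} — 3.
Only in 3cd392f's history (behind): {3cd392f, 6a9c387, a2af69e} — 3.

3 ahead, 3 behind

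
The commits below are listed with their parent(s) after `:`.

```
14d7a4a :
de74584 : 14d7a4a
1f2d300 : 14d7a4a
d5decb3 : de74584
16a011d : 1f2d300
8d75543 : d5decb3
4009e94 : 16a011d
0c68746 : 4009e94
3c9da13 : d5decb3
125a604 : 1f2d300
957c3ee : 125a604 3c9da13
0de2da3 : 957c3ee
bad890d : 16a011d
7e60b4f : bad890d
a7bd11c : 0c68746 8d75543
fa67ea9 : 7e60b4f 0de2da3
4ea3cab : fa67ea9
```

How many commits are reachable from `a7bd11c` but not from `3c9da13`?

6

Reachable from a7bd11c: {0c68746, 14d7a4a, 16a011d, 1f2d300, 4009e94, 8d75543, a7bd11c, d5decb3, de74584}.
Reachable from 3c9da13: {14d7a4a, 3c9da13, d5decb3, de74584}.
In a7bd11c's history but not 3c9da13's: {0c68746, 16a011d, 1f2d300, 4009e94, 8d75543, a7bd11c} — 6 commits.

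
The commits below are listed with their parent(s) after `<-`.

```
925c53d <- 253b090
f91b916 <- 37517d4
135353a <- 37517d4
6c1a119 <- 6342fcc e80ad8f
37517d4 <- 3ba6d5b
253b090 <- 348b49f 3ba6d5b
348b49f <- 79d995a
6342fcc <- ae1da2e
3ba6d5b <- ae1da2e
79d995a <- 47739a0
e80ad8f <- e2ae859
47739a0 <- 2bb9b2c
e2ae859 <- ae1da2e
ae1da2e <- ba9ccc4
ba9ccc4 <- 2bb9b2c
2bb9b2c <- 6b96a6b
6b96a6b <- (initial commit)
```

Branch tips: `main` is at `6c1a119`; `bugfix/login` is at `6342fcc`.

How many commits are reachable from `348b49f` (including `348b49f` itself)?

5

Walking parent pointers from 348b49f: reachable set = {2bb9b2c, 348b49f, 47739a0, 6b96a6b, 79d995a}.
That is 5 commits.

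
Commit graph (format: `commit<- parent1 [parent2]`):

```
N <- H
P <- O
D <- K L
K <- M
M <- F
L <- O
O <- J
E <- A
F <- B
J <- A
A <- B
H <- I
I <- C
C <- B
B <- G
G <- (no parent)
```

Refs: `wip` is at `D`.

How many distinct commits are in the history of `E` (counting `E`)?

4

Walking parent pointers from E: reachable set = {A, B, E, G}.
That is 4 commits.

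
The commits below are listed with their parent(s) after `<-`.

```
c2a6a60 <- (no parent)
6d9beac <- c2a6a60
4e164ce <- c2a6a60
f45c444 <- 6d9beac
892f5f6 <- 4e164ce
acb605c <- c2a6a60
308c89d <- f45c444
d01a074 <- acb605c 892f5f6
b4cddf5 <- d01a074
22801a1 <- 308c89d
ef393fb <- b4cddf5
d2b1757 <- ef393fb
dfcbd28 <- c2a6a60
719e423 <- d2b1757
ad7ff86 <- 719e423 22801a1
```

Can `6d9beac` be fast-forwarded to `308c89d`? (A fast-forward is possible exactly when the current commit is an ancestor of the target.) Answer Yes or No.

A fast-forward from 6d9beac to 308c89d is possible iff 6d9beac is an ancestor of 308c89d.
Ancestors of 308c89d: {308c89d, 6d9beac, c2a6a60, f45c444}.
6d9beac is among them, so fast-forward is possible.

Yes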